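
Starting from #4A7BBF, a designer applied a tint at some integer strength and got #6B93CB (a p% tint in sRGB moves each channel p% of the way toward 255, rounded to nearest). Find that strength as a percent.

#4A7BBF is rgb(74, 123, 191); #6B93CB is rgb(107, 147, 203).
On the R channel (widest range): 107 ≈ 74 + (p/100)(255 − 74), so p ≈ 100×(107 − 74)/(255 − 74) = 3300/181 = 18.23.
p = 18 reproduces all three channels after rounding.

18%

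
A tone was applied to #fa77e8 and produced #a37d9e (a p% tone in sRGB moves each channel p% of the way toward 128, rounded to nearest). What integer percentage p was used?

71%

#fa77e8 is rgb(250, 119, 232); #a37d9e is rgb(163, 125, 158).
On the R channel (widest range): 163 ≈ 250 + (p/100)(128 − 250), so p ≈ 100×(163 − 250)/(128 − 250) = -8700/-122 = 71.31.
p = 71 reproduces all three channels after rounding.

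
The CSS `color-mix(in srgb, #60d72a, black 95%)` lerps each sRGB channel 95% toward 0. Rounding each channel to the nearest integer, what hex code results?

#050b02

#60d72a is rgb(96, 215, 42).
A 95% shade moves each channel 95% toward 0:
  R: 96 + 0.95×(0−96) = 96 − 91.2 = 4.8 → 5
  G: 215 + 0.95×(0−215) = 215 − 204.25 = 10.75 → 11
  B: 42 − 39.9 = 2.1 → 2
rgb(5, 11, 2) = #050b02.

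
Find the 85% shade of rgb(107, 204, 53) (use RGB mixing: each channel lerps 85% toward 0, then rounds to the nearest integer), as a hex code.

Lerp each channel 85% toward 0:
  R: 107 + 0.85×(0−107) = 107 − 90.95 = 16.05 → 16
  G: 204 − 173.4 = 30.6 → 31
  B: 53 + 0.85×(0−53) = 53 − 45.05 = 7.95 → 8
rgb(16, 31, 8) = #101f08.

#101f08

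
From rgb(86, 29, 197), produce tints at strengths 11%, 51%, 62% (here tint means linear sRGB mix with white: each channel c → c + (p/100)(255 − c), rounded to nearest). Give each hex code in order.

#6936CB, #AC90E3, #BFA9E9

11%: (86 + 18.59 = 104.59→105, 29 + 24.86 = 53.86→54, 197 + 6.38 = 203.38→203) → #6936CB
51%: (86 + 86.19 = 172.19→172, 29 + 115.26 = 144.26→144, 197 + 29.58 = 226.58→227) → #AC90E3
62%: (86 + 104.78 = 190.78→191, 29 + 140.12 = 169.12→169, 197 + 35.96 = 232.96→233) → #BFA9E9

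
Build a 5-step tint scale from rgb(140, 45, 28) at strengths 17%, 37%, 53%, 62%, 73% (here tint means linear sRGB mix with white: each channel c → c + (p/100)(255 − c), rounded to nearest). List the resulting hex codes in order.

17%: (140 + 19.55 = 159.55→160, 45 + 35.7 = 80.7→81, 28 + 38.59 = 66.59→67) → #A05143
37%: (140 + 42.55 = 182.55→183, 45 + 77.7 = 122.7→123, 28 + 83.99 = 111.99→112) → #B77B70
53%: (140 + 60.95 = 200.95→201, 45 + 111.3 = 156.3→156, 28 + 120.31 = 148.31→148) → #C99C94
62%: (140 + 71.3 = 211.3→211, 45 + 130.2 = 175.2→175, 28 + 140.74 = 168.74→169) → #D3AFA9
73%: (140 + 83.95 = 223.95→224, 45 + 153.3 = 198.3→198, 28 + 165.71 = 193.71→194) → #E0C6C2

#A05143, #B77B70, #C99C94, #D3AFA9, #E0C6C2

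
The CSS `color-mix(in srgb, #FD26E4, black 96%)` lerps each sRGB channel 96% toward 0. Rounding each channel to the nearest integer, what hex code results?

#FD26E4 is rgb(253, 38, 228).
Lerp each channel 96% toward 0:
  R: 253 + 0.96×(0−253) = 253 − 242.88 = 10.12 → 10
  G: 38 + 0.96×(0−38) = 38 − 36.48 = 1.52 → 2
  B: 228 + 0.96×(0−228) = 228 − 218.88 = 9.12 → 9
rgb(10, 2, 9) = #0A0209.

#0A0209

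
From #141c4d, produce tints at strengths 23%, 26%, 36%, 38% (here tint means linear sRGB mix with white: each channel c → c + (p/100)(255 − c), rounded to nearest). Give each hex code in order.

#141c4d is rgb(20, 28, 77).
23%: (20 + 54.05 = 74.05→74, 28 + 52.21 = 80.21→80, 77 + 40.94 = 117.94→118) → #4a5076
26%: (20 + 61.1 = 81.1→81, 28 + 59.02 = 87.02→87, 77 + 46.28 = 123.28→123) → #51577b
36%: (20 + 84.6 = 104.6→105, 28 + 81.72 = 109.72→110, 77 + 64.08 = 141.08→141) → #696e8d
38%: (20 + 89.3 = 109.3→109, 28 + 86.26 = 114.26→114, 77 + 67.64 = 144.64→145) → #6d7291

#4a5076, #51577b, #696e8d, #6d7291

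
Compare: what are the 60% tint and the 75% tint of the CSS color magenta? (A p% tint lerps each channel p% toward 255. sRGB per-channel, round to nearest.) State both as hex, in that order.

#FF99FF, #FFBFFF

CSS magenta is rgb(255, 0, 255).
60% tint:
  R: 255 + 0.6×(255−255) = 255 + 0 = 255 → 255
  G: 0 + 0.6×(255−0) = 0 + 153 = 153 → 153
  B: 255 + 0.6×(255−255) = 255 + 0 = 255 → 255
  → #FF99FF
75% tint:
  R: 255 + 0 = 255 → 255
  G: 0 + 0.75×(255−0) = 0 + 191.25 = 191.25 → 191
  B: 255 + 0.75×(255−255) = 255 + 0 = 255 → 255
  → #FFBFFF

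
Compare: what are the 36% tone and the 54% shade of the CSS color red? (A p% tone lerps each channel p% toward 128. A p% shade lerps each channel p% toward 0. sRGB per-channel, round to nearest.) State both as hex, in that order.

#D12E2E, #750000

CSS red is rgb(255, 0, 0).
36% tone:
  R: 255 + 0.36×(128−255) = 255 − 45.72 = 209.28 → 209
  G: 0 + 0.36×(128−0) = 0 + 46.08 = 46.08 → 46
  B: 0 + 0.36×(128−0) = 0 + 46.08 = 46.08 → 46
  → #D12E2E
54% shade:
  R: 255 − 137.7 = 117.3 → 117
  G: 0 + 0 = 0 → 0
  B: 0 + 0.54×(0−0) = 0 + 0 = 0 → 0
  → #750000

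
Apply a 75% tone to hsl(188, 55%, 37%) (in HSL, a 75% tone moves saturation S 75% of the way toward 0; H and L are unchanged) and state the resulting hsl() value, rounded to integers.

S moves 75% from 55 toward 0: 55 − 41.25 = 13.75 → 14.
H and L are unchanged.

hsl(188, 14%, 37%)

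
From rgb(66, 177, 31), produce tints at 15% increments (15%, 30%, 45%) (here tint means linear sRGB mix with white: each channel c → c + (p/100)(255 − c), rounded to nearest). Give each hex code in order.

#5ebd41, #7bc862, #97d484

15%: (66 + 28.35 = 94.35→94, 177 + 11.7 = 188.7→189, 31 + 33.6 = 64.6→65) → #5ebd41
30%: (66 + 56.7 = 122.7→123, 177 + 23.4 = 200.4→200, 31 + 67.2 = 98.2→98) → #7bc862
45%: (66 + 85.05 = 151.05→151, 177 + 35.1 = 212.1→212, 31 + 100.8 = 131.8→132) → #97d484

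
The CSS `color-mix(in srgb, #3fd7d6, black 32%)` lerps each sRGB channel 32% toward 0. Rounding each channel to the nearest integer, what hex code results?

#2b9292

#3fd7d6 is rgb(63, 215, 214).
A 32% shade moves each channel 32% toward 0:
  R: 63 − 20.16 = 42.84 → 43
  G: 215 + 0.32×(0−215) = 215 − 68.8 = 146.2 → 146
  B: 214 − 68.48 = 145.52 → 146
rgb(43, 146, 146) = #2b9292.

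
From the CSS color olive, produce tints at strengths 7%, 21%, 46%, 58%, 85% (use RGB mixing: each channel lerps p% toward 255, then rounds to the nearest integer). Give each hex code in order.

CSS olive is rgb(128, 128, 0).
7%: (128 + 8.89 = 136.89→137, 128 + 8.89 = 136.89→137, 0 + 17.85 = 17.85→18) → #898912
21%: (128 + 26.67 = 154.67→155, 128 + 26.67 = 154.67→155, 0 + 53.55 = 53.55→54) → #9b9b36
46%: (128 + 58.42 = 186.42→186, 128 + 58.42 = 186.42→186, 0 + 117.3 = 117.3→117) → #baba75
58%: (128 + 73.66 = 201.66→202, 128 + 73.66 = 201.66→202, 0 + 147.9 = 147.9→148) → #caca94
85%: (128 + 107.95 = 235.95→236, 128 + 107.95 = 235.95→236, 0 + 216.75 = 216.75→217) → #ececd9

#898912, #9b9b36, #baba75, #caca94, #ececd9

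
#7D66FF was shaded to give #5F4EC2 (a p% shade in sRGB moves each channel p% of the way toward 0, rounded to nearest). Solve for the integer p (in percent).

#7D66FF is rgb(125, 102, 255); #5F4EC2 is rgb(95, 78, 194).
On the B channel (widest range): 194 ≈ 255 + (p/100)(0 − 255), so p ≈ 100×(194 − 255)/(0 − 255) = -6100/-255 = 23.92.
p = 24 reproduces all three channels after rounding.

24%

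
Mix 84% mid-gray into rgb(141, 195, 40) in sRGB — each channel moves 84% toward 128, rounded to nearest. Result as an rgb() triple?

rgb(130, 139, 114)

Per channel, c → c + 0.84(128 − c):
  R: 141 − 10.92 = 130.08 → 130
  G: 195 + 0.84×(128−195) = 195 − 56.28 = 138.72 → 139
  B: 40 + 0.84×(128−40) = 40 + 73.92 = 113.92 → 114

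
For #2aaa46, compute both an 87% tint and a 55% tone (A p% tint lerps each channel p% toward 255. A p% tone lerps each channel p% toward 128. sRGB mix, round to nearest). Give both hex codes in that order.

#2aaa46 is rgb(42, 170, 70).
87% tint:
  R: 42 + 0.87×(255−42) = 42 + 185.31 = 227.31 → 227
  G: 170 + 0.87×(255−170) = 170 + 73.95 = 243.95 → 244
  B: 70 + 0.87×(255−70) = 70 + 160.95 = 230.95 → 231
  → #e3f4e7
55% tone:
  R: 42 + 47.3 = 89.3 → 89
  G: 170 − 23.1 = 146.9 → 147
  B: 70 + 0.55×(128−70) = 70 + 31.9 = 101.9 → 102
  → #599366

#e3f4e7, #599366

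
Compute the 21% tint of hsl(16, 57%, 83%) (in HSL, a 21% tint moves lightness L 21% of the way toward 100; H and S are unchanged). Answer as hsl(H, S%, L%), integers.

L moves 21% from 83 toward 100: 83 + 3.57 = 86.57 → 87.
H and S are unchanged.

hsl(16, 57%, 87%)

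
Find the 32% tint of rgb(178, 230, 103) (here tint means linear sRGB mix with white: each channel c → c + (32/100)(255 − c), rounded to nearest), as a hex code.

#cbee98

Lerp each channel 32% toward 255:
  R: 178 + 0.32×(255−178) = 178 + 24.64 = 202.64 → 203
  G: 230 + 8 = 238 → 238
  B: 103 + 48.64 = 151.64 → 152
rgb(203, 238, 152) = #cbee98.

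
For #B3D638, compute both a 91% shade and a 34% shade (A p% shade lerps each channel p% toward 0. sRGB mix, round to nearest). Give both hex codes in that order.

#101305, #768D25

#B3D638 is rgb(179, 214, 56).
91% shade:
  R: 179 + 0.91×(0−179) = 179 − 162.89 = 16.11 → 16
  G: 214 − 194.74 = 19.26 → 19
  B: 56 + 0.91×(0−56) = 56 − 50.96 = 5.04 → 5
  → #101305
34% shade:
  R: 179 + 0.34×(0−179) = 179 − 60.86 = 118.14 → 118
  G: 214 + 0.34×(0−214) = 214 − 72.76 = 141.24 → 141
  B: 56 + 0.34×(0−56) = 56 − 19.04 = 36.96 → 37
  → #768D25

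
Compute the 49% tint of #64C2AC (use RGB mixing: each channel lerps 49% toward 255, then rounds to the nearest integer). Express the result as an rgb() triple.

#64C2AC is rgb(100, 194, 172).
Per channel, c → c + 0.49(255 − c):
  R: 100 + 0.49×(255−100) = 100 + 75.95 = 175.95 → 176
  G: 194 + 0.49×(255−194) = 194 + 29.89 = 223.89 → 224
  B: 172 + 40.67 = 212.67 → 213

rgb(176, 224, 213)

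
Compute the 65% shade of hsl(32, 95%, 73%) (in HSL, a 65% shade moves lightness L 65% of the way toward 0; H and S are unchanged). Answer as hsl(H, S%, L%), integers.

L moves 65% from 73 toward 0: 73 − 47.45 = 25.55 → 26.
H and S are unchanged.

hsl(32, 95%, 26%)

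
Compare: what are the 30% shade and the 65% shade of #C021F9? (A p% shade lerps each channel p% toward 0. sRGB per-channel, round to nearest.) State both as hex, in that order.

#C021F9 is rgb(192, 33, 249).
30% shade:
  R: 192 + 0.3×(0−192) = 192 − 57.6 = 134.4 → 134
  G: 33 − 9.9 = 23.1 → 23
  B: 249 + 0.3×(0−249) = 249 − 74.7 = 174.3 → 174
  → #8617AE
65% shade:
  R: 192 − 124.8 = 67.2 → 67
  G: 33 + 0.65×(0−33) = 33 − 21.45 = 11.55 → 12
  B: 249 − 161.85 = 87.15 → 87
  → #430C57

#8617AE, #430C57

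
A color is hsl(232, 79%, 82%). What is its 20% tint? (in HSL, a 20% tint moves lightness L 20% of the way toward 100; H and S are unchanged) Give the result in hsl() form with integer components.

hsl(232, 79%, 86%)

L moves 20% from 82 toward 100: 82 + 3.6 = 85.6 → 86.
H and S are unchanged.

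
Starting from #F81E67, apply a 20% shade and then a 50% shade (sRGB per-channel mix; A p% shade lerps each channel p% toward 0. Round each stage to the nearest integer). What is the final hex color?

#F81E67 is rgb(248, 30, 103).
A 20% shade moves each channel 20% toward 0:
  R: 248 − 49.6 = 198.4 → 198
  G: 30 + 0.2×(0−30) = 30 − 6 = 24 → 24
  B: 103 + 0.2×(0−103) = 103 − 20.6 = 82.4 → 82
After the shade: rgb(198, 24, 82) = #C61852.
Lerp each channel 50% toward 0:
  R: 198 + 0.5×(0−198) = 198 − 99 = 99 → 99
  G: 24 + 0.5×(0−24) = 24 − 12 = 12 → 12
  B: 82 + 0.5×(0−82) = 82 − 41 = 41 → 41
rgb(99, 12, 41) = #630C29.

#630C29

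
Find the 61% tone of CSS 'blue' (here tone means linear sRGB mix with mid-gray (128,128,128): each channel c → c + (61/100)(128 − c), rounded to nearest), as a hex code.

#4E4EB2

CSS blue is rgb(0, 0, 255).
A 61% tone moves each channel 61% toward 128:
  R: 0 + 78.08 = 78.08 → 78
  G: 0 + 78.08 = 78.08 → 78
  B: 255 − 77.47 = 177.53 → 178
rgb(78, 78, 178) = #4E4EB2.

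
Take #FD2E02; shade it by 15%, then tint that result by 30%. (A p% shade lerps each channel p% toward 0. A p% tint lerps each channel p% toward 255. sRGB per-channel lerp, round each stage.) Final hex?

#FD2E02 is rgb(253, 46, 2).
Per channel, c → c + 0.15(0 − c):
  R: 253 − 37.95 = 215.05 → 215
  G: 46 + 0.15×(0−46) = 46 − 6.9 = 39.1 → 39
  B: 2 − 0.3 = 1.7 → 2
After the shade: rgb(215, 39, 2) = #D72702.
Lerp each channel 30% toward 255:
  R: 215 + 0.3×(255−215) = 215 + 12 = 227 → 227
  G: 39 + 64.8 = 103.8 → 104
  B: 2 + 0.3×(255−2) = 2 + 75.9 = 77.9 → 78
rgb(227, 104, 78) = #E3684E.

#E3684E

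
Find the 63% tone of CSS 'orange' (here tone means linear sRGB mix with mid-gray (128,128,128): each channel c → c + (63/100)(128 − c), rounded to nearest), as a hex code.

CSS orange is rgb(255, 165, 0).
A 63% tone moves each channel 63% toward 128:
  R: 255 + 0.63×(128−255) = 255 − 80.01 = 174.99 → 175
  G: 165 − 23.31 = 141.69 → 142
  B: 0 + 80.64 = 80.64 → 81
rgb(175, 142, 81) = #AF8E51.

#AF8E51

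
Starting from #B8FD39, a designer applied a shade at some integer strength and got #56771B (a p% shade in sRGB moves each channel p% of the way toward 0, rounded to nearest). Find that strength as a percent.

53%

#B8FD39 is rgb(184, 253, 57); #56771B is rgb(86, 119, 27).
On the G channel (widest range): 119 ≈ 253 + (p/100)(0 − 253), so p ≈ 100×(119 − 253)/(0 − 253) = -13400/-253 = 52.96.
p = 53 reproduces all three channels after rounding.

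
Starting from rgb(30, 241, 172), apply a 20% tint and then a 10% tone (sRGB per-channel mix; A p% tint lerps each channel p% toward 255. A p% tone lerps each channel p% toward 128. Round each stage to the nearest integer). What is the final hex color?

#50e8b7

Lerp each channel 20% toward 255:
  R: 30 + 45 = 75 → 75
  G: 241 + 2.8 = 243.8 → 244
  B: 172 + 0.2×(255−172) = 172 + 16.6 = 188.6 → 189
After the tint: rgb(75, 244, 189) = #4bf4bd.
Lerp each channel 10% toward 128:
  R: 75 + 5.3 = 80.3 → 80
  G: 244 + 0.1×(128−244) = 244 − 11.6 = 232.4 → 232
  B: 189 + 0.1×(128−189) = 189 − 6.1 = 182.9 → 183
rgb(80, 232, 183) = #50e8b7.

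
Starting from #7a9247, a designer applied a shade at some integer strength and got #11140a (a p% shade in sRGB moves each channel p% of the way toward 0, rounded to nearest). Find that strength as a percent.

86%

#7a9247 is rgb(122, 146, 71); #11140a is rgb(17, 20, 10).
On the G channel (widest range): 20 ≈ 146 + (p/100)(0 − 146), so p ≈ 100×(20 − 146)/(0 − 146) = -12600/-146 = 86.30.
p = 86 reproduces all three channels after rounding.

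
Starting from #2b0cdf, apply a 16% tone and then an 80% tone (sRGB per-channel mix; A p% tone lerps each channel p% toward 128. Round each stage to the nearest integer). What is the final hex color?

#2b0cdf is rgb(43, 12, 223).
Lerp each channel 16% toward 128:
  R: 43 + 0.16×(128−43) = 43 + 13.6 = 56.6 → 57
  G: 12 + 0.16×(128−12) = 12 + 18.56 = 30.56 → 31
  B: 223 + 0.16×(128−223) = 223 − 15.2 = 207.8 → 208
After the tone: rgb(57, 31, 208) = #391fd0.
Lerp each channel 80% toward 128:
  R: 57 + 0.8×(128−57) = 57 + 56.8 = 113.8 → 114
  G: 31 + 0.8×(128−31) = 31 + 77.6 = 108.6 → 109
  B: 208 + 0.8×(128−208) = 208 − 64 = 144 → 144
rgb(114, 109, 144) = #726d90.

#726d90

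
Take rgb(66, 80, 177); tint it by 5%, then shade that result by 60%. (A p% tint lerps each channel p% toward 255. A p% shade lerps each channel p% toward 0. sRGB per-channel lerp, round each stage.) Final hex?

#1e2448

A 5% tint moves each channel 5% toward 255:
  R: 66 + 0.05×(255−66) = 66 + 9.45 = 75.45 → 75
  G: 80 + 0.05×(255−80) = 80 + 8.75 = 88.75 → 89
  B: 177 + 0.05×(255−177) = 177 + 3.9 = 180.9 → 181
After the tint: rgb(75, 89, 181) = #4b59b5.
Lerp each channel 60% toward 0:
  R: 75 + 0.6×(0−75) = 75 − 45 = 30 → 30
  G: 89 + 0.6×(0−89) = 89 − 53.4 = 35.6 → 36
  B: 181 − 108.6 = 72.4 → 72
rgb(30, 36, 72) = #1e2448.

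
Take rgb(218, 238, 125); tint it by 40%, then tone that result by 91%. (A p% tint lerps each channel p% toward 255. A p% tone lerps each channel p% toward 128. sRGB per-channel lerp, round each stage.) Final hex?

A 40% tint moves each channel 40% toward 255:
  R: 218 + 14.8 = 232.8 → 233
  G: 238 + 0.4×(255−238) = 238 + 6.8 = 244.8 → 245
  B: 125 + 52 = 177 → 177
After the tint: rgb(233, 245, 177) = #e9f5b1.
Per channel, c → c + 0.91(128 − c):
  R: 233 + 0.91×(128−233) = 233 − 95.55 = 137.45 → 137
  G: 245 − 106.47 = 138.53 → 139
  B: 177 + 0.91×(128−177) = 177 − 44.59 = 132.41 → 132
rgb(137, 139, 132) = #898b84.

#898b84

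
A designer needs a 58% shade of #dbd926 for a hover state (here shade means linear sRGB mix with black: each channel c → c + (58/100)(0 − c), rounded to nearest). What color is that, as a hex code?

#dbd926 is rgb(219, 217, 38).
Per channel, c → c + 0.58(0 − c):
  R: 219 + 0.58×(0−219) = 219 − 127.02 = 91.98 → 92
  G: 217 + 0.58×(0−217) = 217 − 125.86 = 91.14 → 91
  B: 38 − 22.04 = 15.96 → 16
rgb(92, 91, 16) = #5c5b10.

#5c5b10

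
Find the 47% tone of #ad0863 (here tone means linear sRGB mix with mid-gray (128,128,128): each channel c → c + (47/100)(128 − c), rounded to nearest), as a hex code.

#984071

#ad0863 is rgb(173, 8, 99).
Lerp each channel 47% toward 128:
  R: 173 − 21.15 = 151.85 → 152
  G: 8 + 0.47×(128−8) = 8 + 56.4 = 64.4 → 64
  B: 99 + 0.47×(128−99) = 99 + 13.63 = 112.63 → 113
rgb(152, 64, 113) = #984071.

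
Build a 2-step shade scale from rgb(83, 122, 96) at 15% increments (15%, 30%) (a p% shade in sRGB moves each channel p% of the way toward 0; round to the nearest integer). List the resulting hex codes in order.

15%: (83 − 12.45 = 70.55→71, 122 − 18.3 = 103.7→104, 96 − 14.4 = 81.6→82) → #476852
30%: (83 − 24.9 = 58.1→58, 122 − 36.6 = 85.4→85, 96 − 28.8 = 67.2→67) → #3a5543

#476852, #3a5543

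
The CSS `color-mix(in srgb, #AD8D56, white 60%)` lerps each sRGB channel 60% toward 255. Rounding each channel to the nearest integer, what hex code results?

#DED1BB

#AD8D56 is rgb(173, 141, 86).
Lerp each channel 60% toward 255:
  R: 173 + 49.2 = 222.2 → 222
  G: 141 + 68.4 = 209.4 → 209
  B: 86 + 101.4 = 187.4 → 187
rgb(222, 209, 187) = #DED1BB.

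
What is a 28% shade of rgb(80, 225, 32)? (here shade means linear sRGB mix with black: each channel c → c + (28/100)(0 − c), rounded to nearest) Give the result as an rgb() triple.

Per channel, c → c + 0.28(0 − c):
  R: 80 + 0.28×(0−80) = 80 − 22.4 = 57.6 → 58
  G: 225 − 63 = 162 → 162
  B: 32 + 0.28×(0−32) = 32 − 8.96 = 23.04 → 23

rgb(58, 162, 23)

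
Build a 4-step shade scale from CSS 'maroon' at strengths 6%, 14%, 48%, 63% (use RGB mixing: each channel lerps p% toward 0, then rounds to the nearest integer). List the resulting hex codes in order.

CSS maroon is rgb(128, 0, 0).
6%: (128 − 7.68 = 120.32→120, 0→0, 0→0) → #780000
14%: (128 − 17.92 = 110.08→110, 0→0, 0→0) → #6E0000
48%: (128 − 61.44 = 66.56→67, 0→0, 0→0) → #430000
63%: (128 − 80.64 = 47.36→47, 0→0, 0→0) → #2F0000

#780000, #6E0000, #430000, #2F0000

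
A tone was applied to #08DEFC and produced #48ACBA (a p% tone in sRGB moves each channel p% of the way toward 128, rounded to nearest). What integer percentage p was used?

53%

#08DEFC is rgb(8, 222, 252); #48ACBA is rgb(72, 172, 186).
On the B channel (widest range): 186 ≈ 252 + (p/100)(128 − 252), so p ≈ 100×(186 − 252)/(128 − 252) = -6600/-124 = 53.23.
p = 53 reproduces all three channels after rounding.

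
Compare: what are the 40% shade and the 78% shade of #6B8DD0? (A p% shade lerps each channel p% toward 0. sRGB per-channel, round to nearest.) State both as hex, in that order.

#6B8DD0 is rgb(107, 141, 208).
40% shade:
  R: 107 + 0.4×(0−107) = 107 − 42.8 = 64.2 → 64
  G: 141 − 56.4 = 84.6 → 85
  B: 208 + 0.4×(0−208) = 208 − 83.2 = 124.8 → 125
  → #40557D
78% shade:
  R: 107 + 0.78×(0−107) = 107 − 83.46 = 23.54 → 24
  G: 141 − 109.98 = 31.02 → 31
  B: 208 + 0.78×(0−208) = 208 − 162.24 = 45.76 → 46
  → #181F2E

#40557D, #181F2E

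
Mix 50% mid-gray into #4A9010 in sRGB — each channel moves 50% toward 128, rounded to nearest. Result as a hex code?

#658848

#4A9010 is rgb(74, 144, 16).
A 50% tone moves each channel 50% toward 128:
  R: 74 + 0.5×(128−74) = 74 + 27 = 101 → 101
  G: 144 − 8 = 136 → 136
  B: 16 + 0.5×(128−16) = 16 + 56 = 72 → 72
rgb(101, 136, 72) = #658848.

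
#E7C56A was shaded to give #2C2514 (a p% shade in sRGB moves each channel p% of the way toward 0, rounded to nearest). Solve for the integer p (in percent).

81%

#E7C56A is rgb(231, 197, 106); #2C2514 is rgb(44, 37, 20).
On the R channel (widest range): 44 ≈ 231 + (p/100)(0 − 231), so p ≈ 100×(44 − 231)/(0 − 231) = -18700/-231 = 80.95.
p = 81 reproduces all three channels after rounding.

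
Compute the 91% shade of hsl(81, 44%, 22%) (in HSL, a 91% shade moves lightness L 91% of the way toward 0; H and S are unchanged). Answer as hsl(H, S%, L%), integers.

hsl(81, 44%, 2%)

L moves 91% from 22 toward 0: 22 − 20.02 = 1.98 → 2.
H and S are unchanged.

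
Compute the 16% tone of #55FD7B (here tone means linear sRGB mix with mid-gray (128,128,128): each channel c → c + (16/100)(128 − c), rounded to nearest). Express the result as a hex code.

#55FD7B is rgb(85, 253, 123).
Per channel, c → c + 0.16(128 − c):
  R: 85 + 0.16×(128−85) = 85 + 6.88 = 91.88 → 92
  G: 253 − 20 = 233 → 233
  B: 123 + 0.16×(128−123) = 123 + 0.8 = 123.8 → 124
rgb(92, 233, 124) = #5CE97C.

#5CE97C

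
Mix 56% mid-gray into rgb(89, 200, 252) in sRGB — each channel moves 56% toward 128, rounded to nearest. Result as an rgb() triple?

Lerp each channel 56% toward 128:
  R: 89 + 0.56×(128−89) = 89 + 21.84 = 110.84 → 111
  G: 200 + 0.56×(128−200) = 200 − 40.32 = 159.68 → 160
  B: 252 + 0.56×(128−252) = 252 − 69.44 = 182.56 → 183

rgb(111, 160, 183)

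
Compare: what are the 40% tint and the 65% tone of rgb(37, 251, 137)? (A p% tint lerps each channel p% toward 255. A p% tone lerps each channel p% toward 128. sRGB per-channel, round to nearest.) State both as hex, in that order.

#7cfdb8, #60ab83

40% tint:
  R: 37 + 0.4×(255−37) = 37 + 87.2 = 124.2 → 124
  G: 251 + 0.4×(255−251) = 251 + 1.6 = 252.6 → 253
  B: 137 + 0.4×(255−137) = 137 + 47.2 = 184.2 → 184
  → #7cfdb8
65% tone:
  R: 37 + 0.65×(128−37) = 37 + 59.15 = 96.15 → 96
  G: 251 + 0.65×(128−251) = 251 − 79.95 = 171.05 → 171
  B: 137 + 0.65×(128−137) = 137 − 5.85 = 131.15 → 131
  → #60ab83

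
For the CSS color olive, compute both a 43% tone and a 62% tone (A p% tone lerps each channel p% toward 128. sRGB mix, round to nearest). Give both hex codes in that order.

CSS olive is rgb(128, 128, 0).
43% tone:
  R: 128 + 0.43×(128−128) = 128 + 0 = 128 → 128
  G: 128 + 0.43×(128−128) = 128 + 0 = 128 → 128
  B: 0 + 55.04 = 55.04 → 55
  → #808037
62% tone:
  R: 128 + 0.62×(128−128) = 128 + 0 = 128 → 128
  G: 128 + 0.62×(128−128) = 128 + 0 = 128 → 128
  B: 0 + 0.62×(128−0) = 0 + 79.36 = 79.36 → 79
  → #80804f

#808037, #80804f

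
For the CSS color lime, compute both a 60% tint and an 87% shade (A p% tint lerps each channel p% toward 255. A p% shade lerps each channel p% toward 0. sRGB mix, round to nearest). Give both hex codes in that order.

#99FF99, #002100

CSS lime is rgb(0, 255, 0).
60% tint:
  R: 0 + 153 = 153 → 153
  G: 255 + 0.6×(255−255) = 255 + 0 = 255 → 255
  B: 0 + 0.6×(255−0) = 0 + 153 = 153 → 153
  → #99FF99
87% shade:
  R: 0 + 0.87×(0−0) = 0 + 0 = 0 → 0
  G: 255 + 0.87×(0−255) = 255 − 221.85 = 33.15 → 33
  B: 0 + 0 = 0 → 0
  → #002100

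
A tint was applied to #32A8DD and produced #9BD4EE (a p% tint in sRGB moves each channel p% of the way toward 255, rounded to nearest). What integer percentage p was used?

#32A8DD is rgb(50, 168, 221); #9BD4EE is rgb(155, 212, 238).
On the R channel (widest range): 155 ≈ 50 + (p/100)(255 − 50), so p ≈ 100×(155 − 50)/(255 − 50) = 10500/205 = 51.22.
p = 51 reproduces all three channels after rounding.

51%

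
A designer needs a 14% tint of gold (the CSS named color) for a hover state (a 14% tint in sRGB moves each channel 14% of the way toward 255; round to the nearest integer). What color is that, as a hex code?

#ffdd24

CSS gold is rgb(255, 215, 0).
Lerp each channel 14% toward 255:
  R: 255 + 0.14×(255−255) = 255 + 0 = 255 → 255
  G: 215 + 0.14×(255−215) = 215 + 5.6 = 220.6 → 221
  B: 0 + 35.7 = 35.7 → 36
rgb(255, 221, 36) = #ffdd24.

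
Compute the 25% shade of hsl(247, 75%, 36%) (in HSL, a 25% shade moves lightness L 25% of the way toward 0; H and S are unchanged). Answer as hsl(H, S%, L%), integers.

L moves 25% from 36 toward 0: 36 − 9 = 27 → 27.
H and S are unchanged.

hsl(247, 75%, 27%)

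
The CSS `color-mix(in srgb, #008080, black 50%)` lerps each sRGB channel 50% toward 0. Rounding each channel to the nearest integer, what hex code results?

#004040

#008080 is rgb(0, 128, 128).
Per channel, c → c + 0.5(0 − c):
  R: 0 + 0.5×(0−0) = 0 + 0 = 0 → 0
  G: 128 + 0.5×(0−128) = 128 − 64 = 64 → 64
  B: 128 + 0.5×(0−128) = 128 − 64 = 64 → 64
rgb(0, 64, 64) = #004040.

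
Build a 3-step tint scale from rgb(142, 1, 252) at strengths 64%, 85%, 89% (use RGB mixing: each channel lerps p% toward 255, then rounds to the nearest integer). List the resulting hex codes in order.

64%: (142 + 72.32 = 214.32→214, 1 + 162.56 = 163.56→164, 252 + 1.92 = 253.92→254) → #D6A4FE
85%: (142 + 96.05 = 238.05→238, 1 + 215.9 = 216.9→217, 252 + 2.55 = 254.55→255) → #EED9FF
89%: (142 + 100.57 = 242.57→243, 1 + 226.06 = 227.06→227, 252 + 2.67 = 254.67→255) → #F3E3FF

#D6A4FE, #EED9FF, #F3E3FF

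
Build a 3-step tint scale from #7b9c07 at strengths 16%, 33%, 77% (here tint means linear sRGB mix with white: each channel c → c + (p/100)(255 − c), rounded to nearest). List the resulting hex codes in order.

#7b9c07 is rgb(123, 156, 7).
16%: (123 + 21.12 = 144.12→144, 156 + 15.84 = 171.84→172, 7 + 39.68 = 46.68→47) → #90ac2f
33%: (123 + 43.56 = 166.56→167, 156 + 32.67 = 188.67→189, 7 + 81.84 = 88.84→89) → #a7bd59
77%: (123 + 101.64 = 224.64→225, 156 + 76.23 = 232.23→232, 7 + 190.96 = 197.96→198) → #e1e8c6

#90ac2f, #a7bd59, #e1e8c6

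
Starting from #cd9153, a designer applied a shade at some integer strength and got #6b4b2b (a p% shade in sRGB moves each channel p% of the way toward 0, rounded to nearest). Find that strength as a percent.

48%

#cd9153 is rgb(205, 145, 83); #6b4b2b is rgb(107, 75, 43).
On the R channel (widest range): 107 ≈ 205 + (p/100)(0 − 205), so p ≈ 100×(107 − 205)/(0 − 205) = -9800/-205 = 47.80.
p = 48 reproduces all three channels after rounding.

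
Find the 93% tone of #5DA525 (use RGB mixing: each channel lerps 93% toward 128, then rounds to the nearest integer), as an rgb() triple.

rgb(126, 131, 122)

#5DA525 is rgb(93, 165, 37).
Lerp each channel 93% toward 128:
  R: 93 + 0.93×(128−93) = 93 + 32.55 = 125.55 → 126
  G: 165 + 0.93×(128−165) = 165 − 34.41 = 130.59 → 131
  B: 37 + 84.63 = 121.63 → 122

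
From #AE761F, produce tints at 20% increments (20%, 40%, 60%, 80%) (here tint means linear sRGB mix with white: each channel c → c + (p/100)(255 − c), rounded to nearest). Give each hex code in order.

#BE914C, #CEAD79, #DFC8A5, #EFE4D2

#AE761F is rgb(174, 118, 31).
20%: (174 + 16.2 = 190.2→190, 118 + 27.4 = 145.4→145, 31 + 44.8 = 75.8→76) → #BE914C
40%: (174 + 32.4 = 206.4→206, 118 + 54.8 = 172.8→173, 31 + 89.6 = 120.6→121) → #CEAD79
60%: (174 + 48.6 = 222.6→223, 118 + 82.2 = 200.2→200, 31 + 134.4 = 165.4→165) → #DFC8A5
80%: (174 + 64.8 = 238.8→239, 118 + 109.6 = 227.6→228, 31 + 179.2 = 210.2→210) → #EFE4D2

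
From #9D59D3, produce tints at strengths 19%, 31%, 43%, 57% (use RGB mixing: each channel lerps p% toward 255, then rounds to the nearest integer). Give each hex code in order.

#B079DB, #BB8CE1, #C7A0E6, #D5B8EC

#9D59D3 is rgb(157, 89, 211).
19%: (157 + 18.62 = 175.62→176, 89 + 31.54 = 120.54→121, 211 + 8.36 = 219.36→219) → #B079DB
31%: (157 + 30.38 = 187.38→187, 89 + 51.46 = 140.46→140, 211 + 13.64 = 224.64→225) → #BB8CE1
43%: (157 + 42.14 = 199.14→199, 89 + 71.38 = 160.38→160, 211 + 18.92 = 229.92→230) → #C7A0E6
57%: (157 + 55.86 = 212.86→213, 89 + 94.62 = 183.62→184, 211 + 25.08 = 236.08→236) → #D5B8EC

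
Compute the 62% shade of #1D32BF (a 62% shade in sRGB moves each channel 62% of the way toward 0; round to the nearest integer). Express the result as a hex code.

#0B1349

#1D32BF is rgb(29, 50, 191).
A 62% shade moves each channel 62% toward 0:
  R: 29 + 0.62×(0−29) = 29 − 17.98 = 11.02 → 11
  G: 50 − 31 = 19 → 19
  B: 191 + 0.62×(0−191) = 191 − 118.42 = 72.58 → 73
rgb(11, 19, 73) = #0B1349.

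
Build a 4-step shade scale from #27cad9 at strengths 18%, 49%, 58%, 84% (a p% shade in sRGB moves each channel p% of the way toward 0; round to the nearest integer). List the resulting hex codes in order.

#27cad9 is rgb(39, 202, 217).
18%: (39 − 7.02 = 31.98→32, 202 − 36.36 = 165.64→166, 217 − 39.06 = 177.94→178) → #20a6b2
49%: (39 − 19.11 = 19.89→20, 202 − 98.98 = 103.02→103, 217 − 106.33 = 110.67→111) → #14676f
58%: (39 − 22.62 = 16.38→16, 202 − 117.16 = 84.84→85, 217 − 125.86 = 91.14→91) → #10555b
84%: (39 − 32.76 = 6.24→6, 202 − 169.68 = 32.32→32, 217 − 182.28 = 34.72→35) → #062023

#20a6b2, #14676f, #10555b, #062023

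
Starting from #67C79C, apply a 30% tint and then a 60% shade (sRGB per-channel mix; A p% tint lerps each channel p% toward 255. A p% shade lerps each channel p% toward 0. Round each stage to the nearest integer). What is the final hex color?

#67C79C is rgb(103, 199, 156).
Per channel, c → c + 0.3(255 − c):
  R: 103 + 0.3×(255−103) = 103 + 45.6 = 148.6 → 149
  G: 199 + 16.8 = 215.8 → 216
  B: 156 + 29.7 = 185.7 → 186
After the tint: rgb(149, 216, 186) = #95D8BA.
Per channel, c → c + 0.6(0 − c):
  R: 149 + 0.6×(0−149) = 149 − 89.4 = 59.6 → 60
  G: 216 + 0.6×(0−216) = 216 − 129.6 = 86.4 → 86
  B: 186 + 0.6×(0−186) = 186 − 111.6 = 74.4 → 74
rgb(60, 86, 74) = #3C564A.

#3C564A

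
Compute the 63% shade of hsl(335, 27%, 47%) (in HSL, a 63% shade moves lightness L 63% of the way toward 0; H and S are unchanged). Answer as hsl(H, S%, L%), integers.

hsl(335, 27%, 17%)

L moves 63% from 47 toward 0: 47 − 29.61 = 17.39 → 17.
H and S are unchanged.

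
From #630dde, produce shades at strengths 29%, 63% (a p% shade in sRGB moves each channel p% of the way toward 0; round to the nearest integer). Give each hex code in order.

#46099e, #250552

#630dde is rgb(99, 13, 222).
29%: (99 − 28.71 = 70.29→70, 13 − 3.77 = 9.23→9, 222 − 64.38 = 157.62→158) → #46099e
63%: (99 − 62.37 = 36.63→37, 13 − 8.19 = 4.81→5, 222 − 139.86 = 82.14→82) → #250552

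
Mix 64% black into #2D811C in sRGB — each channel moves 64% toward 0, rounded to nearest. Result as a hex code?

#102E0A

#2D811C is rgb(45, 129, 28).
Lerp each channel 64% toward 0:
  R: 45 − 28.8 = 16.2 → 16
  G: 129 − 82.56 = 46.44 → 46
  B: 28 + 0.64×(0−28) = 28 − 17.92 = 10.08 → 10
rgb(16, 46, 10) = #102E0A.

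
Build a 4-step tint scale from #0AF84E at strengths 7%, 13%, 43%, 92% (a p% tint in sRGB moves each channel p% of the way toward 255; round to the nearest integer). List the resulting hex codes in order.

#1BF85A, #2AF965, #73FB9A, #EBFEF1

#0AF84E is rgb(10, 248, 78).
7%: (10 + 17.15 = 27.15→27, 248→248, 78 + 12.39 = 90.39→90) → #1BF85A
13%: (10 + 31.85 = 41.85→42, 248 + 0.91 = 248.91→249, 78 + 23.01 = 101.01→101) → #2AF965
43%: (10 + 105.35 = 115.35→115, 248 + 3.01 = 251.01→251, 78 + 76.11 = 154.11→154) → #73FB9A
92%: (10 + 225.4 = 235.4→235, 248 + 6.44 = 254.44→254, 78 + 162.84 = 240.84→241) → #EBFEF1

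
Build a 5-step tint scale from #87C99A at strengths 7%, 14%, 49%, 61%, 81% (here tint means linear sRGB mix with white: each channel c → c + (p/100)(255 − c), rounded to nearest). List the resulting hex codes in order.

#87C99A is rgb(135, 201, 154).
7%: (135 + 8.4 = 143.4→143, 201 + 3.78 = 204.78→205, 154 + 7.07 = 161.07→161) → #8FCDA1
14%: (135 + 16.8 = 151.8→152, 201 + 7.56 = 208.56→209, 154 + 14.14 = 168.14→168) → #98D1A8
49%: (135 + 58.8 = 193.8→194, 201 + 26.46 = 227.46→227, 154 + 49.49 = 203.49→203) → #C2E3CB
61%: (135 + 73.2 = 208.2→208, 201 + 32.94 = 233.94→234, 154 + 61.61 = 215.61→216) → #D0EAD8
81%: (135 + 97.2 = 232.2→232, 201 + 43.74 = 244.74→245, 154 + 81.81 = 235.81→236) → #E8F5EC

#8FCDA1, #98D1A8, #C2E3CB, #D0EAD8, #E8F5EC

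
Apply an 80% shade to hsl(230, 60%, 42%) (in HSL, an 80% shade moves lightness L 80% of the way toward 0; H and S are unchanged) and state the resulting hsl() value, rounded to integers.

L moves 80% from 42 toward 0: 42 − 33.6 = 8.4 → 8.
H and S are unchanged.

hsl(230, 60%, 8%)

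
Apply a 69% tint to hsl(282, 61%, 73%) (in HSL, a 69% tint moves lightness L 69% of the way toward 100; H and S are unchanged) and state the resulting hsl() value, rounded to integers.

L moves 69% from 73 toward 100: 73 + 18.63 = 91.63 → 92.
H and S are unchanged.

hsl(282, 61%, 92%)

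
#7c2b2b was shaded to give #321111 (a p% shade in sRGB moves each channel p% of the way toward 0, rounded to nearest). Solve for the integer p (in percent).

60%

#7c2b2b is rgb(124, 43, 43); #321111 is rgb(50, 17, 17).
On the R channel (widest range): 50 ≈ 124 + (p/100)(0 − 124), so p ≈ 100×(50 − 124)/(0 − 124) = -7400/-124 = 59.68.
p = 60 reproduces all three channels after rounding.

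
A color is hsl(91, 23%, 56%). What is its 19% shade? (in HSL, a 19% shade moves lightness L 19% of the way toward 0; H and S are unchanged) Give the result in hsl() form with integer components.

hsl(91, 23%, 45%)

L moves 19% from 56 toward 0: 56 − 10.64 = 45.36 → 45.
H and S are unchanged.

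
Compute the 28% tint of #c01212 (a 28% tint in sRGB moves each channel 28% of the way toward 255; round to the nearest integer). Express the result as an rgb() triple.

#c01212 is rgb(192, 18, 18).
Per channel, c → c + 0.28(255 − c):
  R: 192 + 0.28×(255−192) = 192 + 17.64 = 209.64 → 210
  G: 18 + 66.36 = 84.36 → 84
  B: 18 + 0.28×(255−18) = 18 + 66.36 = 84.36 → 84

rgb(210, 84, 84)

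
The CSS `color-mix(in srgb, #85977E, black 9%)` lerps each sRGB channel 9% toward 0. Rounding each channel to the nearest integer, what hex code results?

#798973

#85977E is rgb(133, 151, 126).
A 9% shade moves each channel 9% toward 0:
  R: 133 + 0.09×(0−133) = 133 − 11.97 = 121.03 → 121
  G: 151 − 13.59 = 137.41 → 137
  B: 126 − 11.34 = 114.66 → 115
rgb(121, 137, 115) = #798973.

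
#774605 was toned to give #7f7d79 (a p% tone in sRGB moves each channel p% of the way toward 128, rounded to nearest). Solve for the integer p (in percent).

#774605 is rgb(119, 70, 5); #7f7d79 is rgb(127, 125, 121).
On the B channel (widest range): 121 ≈ 5 + (p/100)(128 − 5), so p ≈ 100×(121 − 5)/(128 − 5) = 11600/123 = 94.31.
p = 94 reproduces all three channels after rounding.

94%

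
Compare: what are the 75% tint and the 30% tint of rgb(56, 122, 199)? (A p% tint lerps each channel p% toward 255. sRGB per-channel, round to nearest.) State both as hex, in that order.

#CDDEF1, #74A2D8

75% tint:
  R: 56 + 0.75×(255−56) = 56 + 149.25 = 205.25 → 205
  G: 122 + 99.75 = 221.75 → 222
  B: 199 + 0.75×(255−199) = 199 + 42 = 241 → 241
  → #CDDEF1
30% tint:
  R: 56 + 0.3×(255−56) = 56 + 59.7 = 115.7 → 116
  G: 122 + 39.9 = 161.9 → 162
  B: 199 + 16.8 = 215.8 → 216
  → #74A2D8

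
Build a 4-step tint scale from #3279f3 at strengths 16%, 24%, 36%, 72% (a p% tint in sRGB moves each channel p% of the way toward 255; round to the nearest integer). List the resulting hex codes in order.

#538ef5, #6399f6, #7ca9f7, #c6d9fc

#3279f3 is rgb(50, 121, 243).
16%: (50 + 32.8 = 82.8→83, 121 + 21.44 = 142.44→142, 243 + 1.92 = 244.92→245) → #538ef5
24%: (50 + 49.2 = 99.2→99, 121 + 32.16 = 153.16→153, 243 + 2.88 = 245.88→246) → #6399f6
36%: (50 + 73.8 = 123.8→124, 121 + 48.24 = 169.24→169, 243 + 4.32 = 247.32→247) → #7ca9f7
72%: (50 + 147.6 = 197.6→198, 121 + 96.48 = 217.48→217, 243 + 8.64 = 251.64→252) → #c6d9fc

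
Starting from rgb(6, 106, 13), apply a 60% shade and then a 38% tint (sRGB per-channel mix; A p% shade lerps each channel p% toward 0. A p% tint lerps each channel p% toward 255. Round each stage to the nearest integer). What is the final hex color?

#627b64

Per channel, c → c + 0.6(0 − c):
  R: 6 + 0.6×(0−6) = 6 − 3.6 = 2.4 → 2
  G: 106 + 0.6×(0−106) = 106 − 63.6 = 42.4 → 42
  B: 13 − 7.8 = 5.2 → 5
After the shade: rgb(2, 42, 5) = #022a05.
Lerp each channel 38% toward 255:
  R: 2 + 96.14 = 98.14 → 98
  G: 42 + 0.38×(255−42) = 42 + 80.94 = 122.94 → 123
  B: 5 + 0.38×(255−5) = 5 + 95 = 100 → 100
rgb(98, 123, 100) = #627b64.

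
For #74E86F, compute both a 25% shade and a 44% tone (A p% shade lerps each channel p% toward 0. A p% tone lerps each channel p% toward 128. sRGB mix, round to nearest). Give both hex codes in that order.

#74E86F is rgb(116, 232, 111).
25% shade:
  R: 116 − 29 = 87 → 87
  G: 232 − 58 = 174 → 174
  B: 111 − 27.75 = 83.25 → 83
  → #57AE53
44% tone:
  R: 116 + 5.28 = 121.28 → 121
  G: 232 + 0.44×(128−232) = 232 − 45.76 = 186.24 → 186
  B: 111 + 0.44×(128−111) = 111 + 7.48 = 118.48 → 118
  → #79BA76

#57AE53, #79BA76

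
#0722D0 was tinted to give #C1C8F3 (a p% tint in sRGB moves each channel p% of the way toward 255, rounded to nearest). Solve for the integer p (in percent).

#0722D0 is rgb(7, 34, 208); #C1C8F3 is rgb(193, 200, 243).
On the R channel (widest range): 193 ≈ 7 + (p/100)(255 − 7), so p ≈ 100×(193 − 7)/(255 − 7) = 18600/248 = 75.00.
p = 75 reproduces all three channels after rounding.

75%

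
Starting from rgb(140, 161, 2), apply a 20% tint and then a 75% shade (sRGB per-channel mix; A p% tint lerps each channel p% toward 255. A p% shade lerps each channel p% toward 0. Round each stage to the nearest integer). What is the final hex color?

Per channel, c → c + 0.2(255 − c):
  R: 140 + 0.2×(255−140) = 140 + 23 = 163 → 163
  G: 161 + 0.2×(255−161) = 161 + 18.8 = 179.8 → 180
  B: 2 + 50.6 = 52.6 → 53
After the tint: rgb(163, 180, 53) = #a3b435.
Lerp each channel 75% toward 0:
  R: 163 + 0.75×(0−163) = 163 − 122.25 = 40.75 → 41
  G: 180 + 0.75×(0−180) = 180 − 135 = 45 → 45
  B: 53 + 0.75×(0−53) = 53 − 39.75 = 13.25 → 13
rgb(41, 45, 13) = #292d0d.

#292d0d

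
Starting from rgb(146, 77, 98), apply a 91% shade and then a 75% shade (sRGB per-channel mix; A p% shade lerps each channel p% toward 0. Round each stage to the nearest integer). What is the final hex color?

A 91% shade moves each channel 91% toward 0:
  R: 146 + 0.91×(0−146) = 146 − 132.86 = 13.14 → 13
  G: 77 − 70.07 = 6.93 → 7
  B: 98 + 0.91×(0−98) = 98 − 89.18 = 8.82 → 9
After the shade: rgb(13, 7, 9) = #0D0709.
Lerp each channel 75% toward 0:
  R: 13 + 0.75×(0−13) = 13 − 9.75 = 3.25 → 3
  G: 7 + 0.75×(0−7) = 7 − 5.25 = 1.75 → 2
  B: 9 + 0.75×(0−9) = 9 − 6.75 = 2.25 → 2
rgb(3, 2, 2) = #030202.

#030202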